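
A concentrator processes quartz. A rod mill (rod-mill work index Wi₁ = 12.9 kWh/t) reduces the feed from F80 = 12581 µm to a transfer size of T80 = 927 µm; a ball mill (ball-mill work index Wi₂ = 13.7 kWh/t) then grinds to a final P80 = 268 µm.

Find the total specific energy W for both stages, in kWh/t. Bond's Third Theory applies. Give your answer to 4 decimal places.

W = 6.9558 kWh/t

W = 10·Wi·(P80^(-½) − F80^(-½))
Stage 1 (12581→927 µm, Wi₁=12.9): W₁ = 10·12.9·(0.032844 − 0.008915) = 3.0868 kWh/t
Stage 2 (927→268 µm, Wi₂=13.7): W₂ = 10·13.7·(0.061085 − 0.032844) = 3.8689 kWh/t
W = W₁ + W₂ = 3.0868 + 3.8689 = 6.9558 kWh/t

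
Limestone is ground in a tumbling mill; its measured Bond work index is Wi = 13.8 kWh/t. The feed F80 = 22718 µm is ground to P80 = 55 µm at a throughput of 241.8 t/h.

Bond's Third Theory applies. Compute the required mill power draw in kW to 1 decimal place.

Bond: W = 10·Wi·(1/√P80 − 1/√F80)
W = 10·13.8·(1/√55 − 1/√22718) = 10·13.8·(0.128205) = 17.6923 kWh/t
Power = W × throughput = 17.6923 kWh/t × 241.8 t/h = 4278.0 kW

P = 4278.0 kW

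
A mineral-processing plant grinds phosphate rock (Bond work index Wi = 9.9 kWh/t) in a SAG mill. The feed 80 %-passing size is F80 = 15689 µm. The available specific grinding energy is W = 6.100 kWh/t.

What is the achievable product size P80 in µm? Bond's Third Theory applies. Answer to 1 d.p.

P80 = 206.4 µm

Bond:  W = 10 Wi (1/√P − 1/√F)
P80^-0.5 = F80^-0.5 + W/(10 Wi)
  = 6.1000/(10·9.9) + 1/√15689 = 0.061616 + 0.007984 = 0.069600
P80 = (1/0.069600)² = 14.3679² = 206.44 µm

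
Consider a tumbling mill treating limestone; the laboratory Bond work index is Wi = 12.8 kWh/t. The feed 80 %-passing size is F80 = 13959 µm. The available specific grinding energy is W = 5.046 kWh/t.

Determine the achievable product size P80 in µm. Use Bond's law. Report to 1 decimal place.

W_Bond = 10·Wi·(1/√P₈₀ − 1/√F₈₀)
⇒ 1/√P80 = W/(10·Wi) + 1/√F80
  = 5.0460/(10·12.8) + 1/√13959 = 0.039422 + 0.008464 = 0.047886
P80 = (1/0.047886)² = 20.8830² = 436.10 µm

P80 = 436.1 µm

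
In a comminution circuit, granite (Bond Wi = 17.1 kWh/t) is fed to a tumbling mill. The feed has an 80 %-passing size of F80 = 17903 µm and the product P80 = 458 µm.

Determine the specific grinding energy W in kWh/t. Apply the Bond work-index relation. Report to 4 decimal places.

W = 6.7123 kWh/t

Bond:  W = 10 Wi (1/√P − 1/√F)
1/√458 = 0.046727;  1/√17903 = 0.007474
W = 10·17.1·(0.046727 − 0.007474) = 6.7123 kWh/t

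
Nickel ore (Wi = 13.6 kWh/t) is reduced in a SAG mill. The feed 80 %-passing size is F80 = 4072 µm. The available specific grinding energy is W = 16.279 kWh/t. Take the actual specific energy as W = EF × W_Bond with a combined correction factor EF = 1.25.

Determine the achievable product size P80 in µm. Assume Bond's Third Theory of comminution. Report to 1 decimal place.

W = 10 Wi (P80^-0.5 − F80^-0.5)
W_Bond = W / EF = 16.279 / 1.25 = 13.0232 kWh/t
⇒ 1/√P80 = W_Bond/(10 Wi) + 1/√F80
  = 13.0232/(10·13.6) + 1/√4072 = 0.095759 + 0.015671 = 0.111430
P80 = (1/0.111430)² = 8.9743² = 80.54 µm

P80 = 80.5 µm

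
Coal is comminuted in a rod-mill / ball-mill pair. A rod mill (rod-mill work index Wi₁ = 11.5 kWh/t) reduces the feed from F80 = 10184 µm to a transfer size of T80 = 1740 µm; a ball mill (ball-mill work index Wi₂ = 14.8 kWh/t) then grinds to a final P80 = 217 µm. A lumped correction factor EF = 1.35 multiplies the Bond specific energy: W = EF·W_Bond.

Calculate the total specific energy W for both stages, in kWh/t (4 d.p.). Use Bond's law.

W = 10·Wi·[P80^(−½) − F80^(−½)]
Stage 1 (10184→1740 µm, Wi₁=11.5): W₁ = 10·11.5·(0.023973 − 0.009909) = 1.6174 kWh/t
Stage 2 (1740→217 µm, Wi₂=14.8): W₂ = 10·14.8·(0.067884 − 0.023973) = 6.4989 kWh/t
W = W₁ + W₂ = 1.6174 + 6.4989 = 8.1162 kWh/t
Apply correction: 8.1162 × 1.35 = 10.9569 kWh/t

W = 10.9569 kWh/t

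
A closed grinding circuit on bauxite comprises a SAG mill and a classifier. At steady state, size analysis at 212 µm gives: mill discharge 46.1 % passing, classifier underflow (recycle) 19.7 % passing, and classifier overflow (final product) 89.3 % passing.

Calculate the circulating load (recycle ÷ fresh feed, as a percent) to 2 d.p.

Balance %-passing 212 µm (r = R/F):
r = (o − d)/(d − u)
r = (89.3 − 46.1)/(46.1 − 19.7) = 43.2/26.4 = 1.6364
CL = 100·r = 163.64 %

CL = 163.64 %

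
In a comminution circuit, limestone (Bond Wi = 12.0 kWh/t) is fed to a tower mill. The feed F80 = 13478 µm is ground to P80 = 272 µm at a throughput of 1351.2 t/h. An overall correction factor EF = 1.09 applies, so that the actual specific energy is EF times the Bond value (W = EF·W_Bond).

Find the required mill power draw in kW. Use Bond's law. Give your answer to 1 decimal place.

W_Bond = 10·Wi·(1/√P₈₀ − 1/√F₈₀)
W = 10·12.0·(1/√272 − 1/√13478) = 10·12.0·(0.052020) = 6.2424 kWh/t
Corrected W = EF·W_Bond = 1.09·6.2424 = 6.8042 kWh/t
Mill draw = 6.8042 × 1351.2 = 9193.9 kW

P = 9193.9 kW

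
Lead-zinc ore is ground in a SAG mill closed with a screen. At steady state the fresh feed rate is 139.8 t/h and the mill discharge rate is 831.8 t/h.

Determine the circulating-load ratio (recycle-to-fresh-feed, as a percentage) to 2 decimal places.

CL = 494.99 %

Discharge = new feed + return, hence
R = M − F = 831.8 − 139.8 = 692.0 t/h
CL = 100·R/F = 100·692.0/139.8 = 494.99 %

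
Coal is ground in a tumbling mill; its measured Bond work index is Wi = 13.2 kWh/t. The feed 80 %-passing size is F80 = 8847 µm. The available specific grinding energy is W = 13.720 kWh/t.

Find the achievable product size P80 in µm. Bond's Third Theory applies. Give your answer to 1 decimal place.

P80 = 76.2 µm

Bond: W = 10·Wi·(1/√P80 − 1/√F80)
1/√P80 = 1/√F80 + W/(10·Wi)
  = 13.7200/(10·13.2) + 1/√8847 = 0.103939 + 0.010632 = 0.114571
P80 = (1/0.114571)² = 8.7282² = 76.18 µm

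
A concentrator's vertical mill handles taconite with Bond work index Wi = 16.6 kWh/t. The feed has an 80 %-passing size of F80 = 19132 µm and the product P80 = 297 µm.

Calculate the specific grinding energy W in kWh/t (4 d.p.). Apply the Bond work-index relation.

W = 10 Wi (1/√P80 − 1/√F80)  [Bond]
1/√297 = 0.058026;  1/√19132 = 0.007230
W = 10·16.6·(0.058026 − 0.007230) = 8.4322 kWh/t

W = 8.4322 kWh/t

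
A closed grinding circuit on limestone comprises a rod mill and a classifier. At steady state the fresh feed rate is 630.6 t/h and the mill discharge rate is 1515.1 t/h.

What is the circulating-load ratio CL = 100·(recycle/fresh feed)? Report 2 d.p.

Discharge = new feed + return, hence
R = M − F = 1515.1 − 630.6 = 884.5 t/h
CL = 100·R/F = 100·884.5/630.6 = 140.26 %

CL = 140.26 %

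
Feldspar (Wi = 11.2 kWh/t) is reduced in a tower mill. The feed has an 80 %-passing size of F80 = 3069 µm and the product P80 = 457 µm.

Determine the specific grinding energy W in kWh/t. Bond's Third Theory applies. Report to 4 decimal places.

W = 3.2174 kWh/t

W_Bond = 10·Wi·(1/√P₈₀ − 1/√F₈₀)
1/√457 = 0.046778;  1/√3069 = 0.018051
W = 10·11.2·(0.046778 − 0.018051) = 3.2174 kWh/t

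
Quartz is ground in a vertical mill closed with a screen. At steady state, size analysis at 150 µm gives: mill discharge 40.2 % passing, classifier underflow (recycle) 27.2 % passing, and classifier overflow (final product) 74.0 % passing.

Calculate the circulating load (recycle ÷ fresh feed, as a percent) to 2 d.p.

Two-product formula at 150 µm:
Fd + Rd = Ru + Fo ⇒ R/F = (o−d)/(d−u)
r = (74.0 − 40.2)/(40.2 − 27.2) = 33.8/13.0 = 2.6000
CL = 100·r = 260.00 %

CL = 260.00 %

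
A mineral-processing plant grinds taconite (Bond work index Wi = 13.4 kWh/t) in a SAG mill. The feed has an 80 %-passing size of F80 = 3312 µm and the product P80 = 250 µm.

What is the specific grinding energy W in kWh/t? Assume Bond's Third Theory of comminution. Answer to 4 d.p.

Bond:  W = 10 Wi (1/√P − 1/√F)
1/√250 = 0.063246;  1/√3312 = 0.017376
W = 10·13.4·(0.063246 − 0.017376) = 6.1465 kWh/t

W = 6.1465 kWh/t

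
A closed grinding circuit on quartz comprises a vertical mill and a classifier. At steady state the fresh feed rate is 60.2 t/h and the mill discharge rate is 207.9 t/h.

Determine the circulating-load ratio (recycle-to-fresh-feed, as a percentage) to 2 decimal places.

CL = 245.35 %

Discharge = new feed + return, hence
R = M − F = 207.9 − 60.2 = 147.7 t/h
CL = 100·R/F = 100·147.7/60.2 = 245.35 %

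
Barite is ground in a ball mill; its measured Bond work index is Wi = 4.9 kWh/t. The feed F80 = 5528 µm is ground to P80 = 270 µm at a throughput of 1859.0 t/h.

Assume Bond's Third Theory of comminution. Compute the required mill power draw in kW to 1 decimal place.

P = 4318.5 kW

W = 10 Wi (1/√P80 − 1/√F80)  [Bond]
W = 10·4.9·(1/√270 − 1/√5528) = 10·4.9·(0.047408) = 2.3230 kWh/t
P_mill = W·ṁ = 2.3230·1859.0 = 4318.5 kW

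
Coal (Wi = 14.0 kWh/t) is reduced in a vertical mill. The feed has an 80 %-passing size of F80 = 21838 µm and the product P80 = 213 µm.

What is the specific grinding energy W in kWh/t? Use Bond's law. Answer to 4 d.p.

W = 8.6453 kWh/t

W_Bond = 10·Wi·(1/√P₈₀ − 1/√F₈₀)
1/√213 = 0.068519;  1/√21838 = 0.006767
W = 10·14.0·(0.068519 − 0.006767) = 8.6453 kWh/t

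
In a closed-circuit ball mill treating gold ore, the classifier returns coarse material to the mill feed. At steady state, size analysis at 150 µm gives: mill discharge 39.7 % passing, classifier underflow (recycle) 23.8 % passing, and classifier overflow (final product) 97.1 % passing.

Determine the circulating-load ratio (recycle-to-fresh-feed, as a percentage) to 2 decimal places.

CL = 361.01 %

Balance %-passing 150 µm (r = R/F):
d + r·d = r·u + o → r(d−u) = o−d
r = (97.1 − 39.7)/(39.7 − 23.8) = 57.4/15.9 = 3.6101
CL = 100·r = 361.01 %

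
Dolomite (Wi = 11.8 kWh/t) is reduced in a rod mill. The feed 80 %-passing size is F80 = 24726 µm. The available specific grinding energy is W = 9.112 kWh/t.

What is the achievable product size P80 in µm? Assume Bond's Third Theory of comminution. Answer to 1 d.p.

W = 10·Wi·(P80^(-½) − F80^(-½))
⇒ 1/√P80 = W/(10 Wi) + 1/√F80
  = 9.1120/(10·11.8) + 1/√24726 = 0.077220 + 0.006360 = 0.083580
P80 = (1/0.083580)² = 11.9646² = 143.15 µm

P80 = 143.2 µm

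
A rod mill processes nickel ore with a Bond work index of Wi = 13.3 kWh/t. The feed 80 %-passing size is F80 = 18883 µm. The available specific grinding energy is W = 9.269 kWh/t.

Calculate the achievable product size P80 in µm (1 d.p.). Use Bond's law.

W = 10 Wi (1/√P80 − 1/√F80)  [Bond]
⇒ 1/√P80 = W/(10·Wi) + 1/√F80
  = 9.2690/(10·13.3) + 1/√18883 = 0.069692 + 0.007277 = 0.076969
P80 = (1/0.076969)² = 12.9923² = 168.80 µm

P80 = 168.8 µm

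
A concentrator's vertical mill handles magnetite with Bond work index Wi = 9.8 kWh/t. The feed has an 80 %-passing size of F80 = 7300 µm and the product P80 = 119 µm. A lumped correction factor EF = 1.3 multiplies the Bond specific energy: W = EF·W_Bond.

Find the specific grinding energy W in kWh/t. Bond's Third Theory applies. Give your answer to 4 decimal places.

W = 10 Wi / √P80 − 10 Wi / √F80
1/√119 = 0.091670;  1/√7300 = 0.011704
W = 10·9.8·(0.091670 − 0.011704) = 7.8366 kWh/t
With EF = 1.3: W = 7.8366·1.3 = 10.1876 kWh/t

W = 10.1876 kWh/t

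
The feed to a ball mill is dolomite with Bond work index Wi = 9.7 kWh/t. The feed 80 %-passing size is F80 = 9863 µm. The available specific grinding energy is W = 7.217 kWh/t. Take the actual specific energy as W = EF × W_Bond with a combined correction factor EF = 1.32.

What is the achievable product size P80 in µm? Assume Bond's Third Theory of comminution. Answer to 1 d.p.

W = 10 Wi (1/√P80 − 1/√F80)  [Bond]
W_Bond = W / EF = 7.217 / 1.32 = 5.4674 kWh/t
P80^(−½) = W_Bond/(10 Wi) + F80^(−½)
  = 5.4674/(10·9.7) + 1/√9863 = 0.056365 + 0.010069 = 0.066434
P80 = (1/0.066434)² = 15.0524² = 226.58 µm

P80 = 226.6 µm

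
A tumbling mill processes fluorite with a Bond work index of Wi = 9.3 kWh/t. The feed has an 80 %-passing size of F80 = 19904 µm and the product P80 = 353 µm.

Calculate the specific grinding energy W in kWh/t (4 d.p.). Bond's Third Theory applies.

W = 10 Wi (1/√P80 − 1/√F80)  [Bond]
1/√353 = 0.053225;  1/√19904 = 0.007088
W = 10·9.3·(0.053225 − 0.007088) = 4.2907 kWh/t

W = 4.2907 kWh/t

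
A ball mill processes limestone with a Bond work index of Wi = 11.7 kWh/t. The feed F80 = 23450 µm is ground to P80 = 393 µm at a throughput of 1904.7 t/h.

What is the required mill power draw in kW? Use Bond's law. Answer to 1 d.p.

Bond: W = 10·Wi·(1/√P80 − 1/√F80)
W = 10·11.7·(1/√393 − 1/√23450) = 10·11.7·(0.043913) = 5.1378 kWh/t
Mill draw = 5.1378 × 1904.7 = 9786.0 kW

P = 9786.0 kW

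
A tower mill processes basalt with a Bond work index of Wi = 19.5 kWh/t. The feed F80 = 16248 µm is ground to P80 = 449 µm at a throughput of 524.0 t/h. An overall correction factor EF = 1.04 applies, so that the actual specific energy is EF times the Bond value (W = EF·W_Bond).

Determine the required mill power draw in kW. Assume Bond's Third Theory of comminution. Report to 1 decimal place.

P = 4181.4 kW

W_Bond = 10·Wi·(1/√P₈₀ − 1/√F₈₀)
W = 10·19.5·(1/√449 − 1/√16248) = 10·19.5·(0.039348) = 7.6728 kWh/t
Corrected W = EF·W_Bond = 1.04·7.6728 = 7.9797 kWh/t
P = W·T = 7.9797·524.0 = 4181.4 kW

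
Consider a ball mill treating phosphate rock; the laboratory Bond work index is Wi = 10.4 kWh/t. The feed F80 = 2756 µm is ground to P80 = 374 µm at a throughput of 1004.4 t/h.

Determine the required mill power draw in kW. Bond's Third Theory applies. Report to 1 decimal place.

P = 3411.6 kW

Bond: W = 10·Wi·(1/√P80 − 1/√F80)
W = 10·10.4·(1/√374 − 1/√2756) = 10·10.4·(0.032660) = 3.3967 kWh/t
P_mill = W·ṁ = 3.3967·1004.4 = 3411.6 kW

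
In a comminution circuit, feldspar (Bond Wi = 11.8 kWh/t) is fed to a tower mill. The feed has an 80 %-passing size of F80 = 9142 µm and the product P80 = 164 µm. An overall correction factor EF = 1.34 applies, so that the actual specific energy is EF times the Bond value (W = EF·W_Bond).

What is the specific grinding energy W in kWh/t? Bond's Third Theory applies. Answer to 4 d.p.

W = 10.6934 kWh/t

W = 10 Wi (P80^-0.5 − F80^-0.5)
1/√164 = 0.078087;  1/√9142 = 0.010459
W = 10·11.8·(0.078087 − 0.010459) = 7.9801 kWh/t
W_actual = 1.34 × 7.9801 = 10.6934 kWh/t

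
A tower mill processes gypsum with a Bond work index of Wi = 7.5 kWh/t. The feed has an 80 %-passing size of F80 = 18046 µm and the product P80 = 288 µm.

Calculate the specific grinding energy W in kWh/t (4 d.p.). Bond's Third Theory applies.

W = 10·Wi·(P80^(-½) − F80^(-½))
1/√288 = 0.058926;  1/√18046 = 0.007444
W = 10·7.5·(0.058926 − 0.007444) = 3.8611 kWh/t

W = 3.8611 kWh/t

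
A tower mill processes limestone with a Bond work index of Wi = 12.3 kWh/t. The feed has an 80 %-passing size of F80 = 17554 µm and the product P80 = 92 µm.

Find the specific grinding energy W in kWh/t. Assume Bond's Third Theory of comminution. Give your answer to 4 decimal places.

W = 11.8953 kWh/t

Bond: W = 10·Wi·(1/√P80 − 1/√F80)
1/√92 = 0.104257;  1/√17554 = 0.007548
W = 10·12.3·(0.104257 − 0.007548) = 11.8953 kWh/t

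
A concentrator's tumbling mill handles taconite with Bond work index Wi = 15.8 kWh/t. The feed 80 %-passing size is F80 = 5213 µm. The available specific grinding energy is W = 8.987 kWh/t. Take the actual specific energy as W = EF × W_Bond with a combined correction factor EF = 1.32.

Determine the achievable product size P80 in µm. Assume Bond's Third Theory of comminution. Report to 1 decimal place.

W = 10 Wi (P80^-0.5 − F80^-0.5)
W_Bond = W / EF = 8.987 / 1.32 = 6.8083 kWh/t
P80^(−½) = W_Bond/(10 Wi) + F80^(−½)
  = 6.8083/(10·15.8) + 1/√5213 = 0.043091 + 0.013850 = 0.056941
P80 = (1/0.056941)² = 17.5621² = 308.43 µm

P80 = 308.4 µm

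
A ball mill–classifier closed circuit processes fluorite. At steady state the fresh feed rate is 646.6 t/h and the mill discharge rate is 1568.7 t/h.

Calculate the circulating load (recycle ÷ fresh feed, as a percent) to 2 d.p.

Discharge = new feed + return, hence
R = M − F = 1568.7 − 646.6 = 922.1 t/h
CL = 100·R/F = 100·922.1/646.6 = 142.61 %

CL = 142.61 %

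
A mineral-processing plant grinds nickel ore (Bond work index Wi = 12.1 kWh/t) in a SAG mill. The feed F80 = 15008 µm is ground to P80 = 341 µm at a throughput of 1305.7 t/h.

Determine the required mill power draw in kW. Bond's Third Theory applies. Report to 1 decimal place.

W = 10·Wi·[P80^(−½) − F80^(−½)]
W = 10·12.1·(1/√341 − 1/√15008) = 10·12.1·(0.045990) = 5.5648 kWh/t
P = W·T = 5.5648·1305.7 = 7266.0 kW

P = 7266.0 kW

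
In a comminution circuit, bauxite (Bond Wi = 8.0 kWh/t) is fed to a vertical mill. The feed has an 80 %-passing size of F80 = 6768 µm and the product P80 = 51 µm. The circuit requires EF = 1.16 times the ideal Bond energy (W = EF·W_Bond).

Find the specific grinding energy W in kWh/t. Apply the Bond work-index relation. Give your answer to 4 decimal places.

W = 11.8666 kWh/t

Bond: W = 10·Wi·(1/√P80 − 1/√F80)
1/√51 = 0.140028;  1/√6768 = 0.012155
W = 10·8.0·(0.140028 − 0.012155) = 10.2298 kWh/t
W_actual = 1.16 × 10.2298 = 11.8666 kWh/t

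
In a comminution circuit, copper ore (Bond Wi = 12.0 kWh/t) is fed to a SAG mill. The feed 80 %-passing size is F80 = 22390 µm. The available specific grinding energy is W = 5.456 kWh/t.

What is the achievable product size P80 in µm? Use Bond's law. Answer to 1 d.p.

P80 = 367.7 µm

W = 10 Wi (P80^-0.5 − F80^-0.5)
1/√P80 = 1/√F80 + W/(10·Wi)
  = 5.4560/(10·12.0) + 1/√22390 = 0.045467 + 0.006683 = 0.052150
P80 = (1/0.052150)² = 19.1756² = 367.70 µm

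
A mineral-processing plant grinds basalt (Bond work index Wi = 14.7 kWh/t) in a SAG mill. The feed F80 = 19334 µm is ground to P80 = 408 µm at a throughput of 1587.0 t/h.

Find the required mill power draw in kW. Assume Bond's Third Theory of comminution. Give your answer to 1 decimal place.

P = 9871.8 kW

W = 10 Wi (1/√P80 − 1/√F80)  [Bond]
W = 10·14.7·(1/√408 − 1/√19334) = 10·14.7·(0.042316) = 6.2204 kWh/t
P_mill = W·ṁ = 6.2204·1587.0 = 9871.8 kW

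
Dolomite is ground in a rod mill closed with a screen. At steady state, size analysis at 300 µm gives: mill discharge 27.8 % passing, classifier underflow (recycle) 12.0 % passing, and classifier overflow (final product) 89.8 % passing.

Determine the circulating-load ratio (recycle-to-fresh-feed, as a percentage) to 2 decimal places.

CL = 392.41 %

Mass balance on the −300 µm fraction:
(1+r)·d = r·u + o ⇒ r = (o−d)/(d−u)
r = (89.8 − 27.8)/(27.8 − 12.0) = 62.0/15.8 = 3.9241
CL = 100·r = 392.41 %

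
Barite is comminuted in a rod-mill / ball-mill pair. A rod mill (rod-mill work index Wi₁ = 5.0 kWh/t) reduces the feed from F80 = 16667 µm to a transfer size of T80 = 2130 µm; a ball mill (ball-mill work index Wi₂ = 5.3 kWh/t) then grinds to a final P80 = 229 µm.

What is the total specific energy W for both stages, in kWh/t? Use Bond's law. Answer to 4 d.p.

Bond: W = 10·Wi·(1/√P80 − 1/√F80)
Stage 1 (16667→2130 µm, Wi₁=5.0): W₁ = 10·5.0·(0.021668 − 0.007746) = 0.6961 kWh/t
Stage 2 (2130→229 µm, Wi₂=5.3): W₂ = 10·5.3·(0.066082 − 0.021668) = 2.3540 kWh/t
W = W₁ + W₂ = 0.6961 + 2.3540 = 3.0500 kWh/t

W = 3.0500 kWh/t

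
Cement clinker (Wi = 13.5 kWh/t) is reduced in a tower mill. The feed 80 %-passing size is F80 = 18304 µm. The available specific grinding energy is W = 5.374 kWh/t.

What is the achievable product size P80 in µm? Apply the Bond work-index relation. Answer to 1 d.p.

P80 = 448.9 µm

W = 10·Wi·[P80^(−½) − F80^(−½)]
⇒ 1/√P80 = W/(10·Wi) + 1/√F80
  = 5.3740/(10·13.5) + 1/√18304 = 0.039807 + 0.007391 = 0.047199
P80 = (1/0.047199)² = 21.1870² = 448.89 µm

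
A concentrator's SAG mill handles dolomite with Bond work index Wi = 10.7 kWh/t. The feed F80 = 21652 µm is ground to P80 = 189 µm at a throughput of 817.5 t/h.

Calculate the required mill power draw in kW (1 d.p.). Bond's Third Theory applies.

W_Bond = 10·Wi·(1/√P₈₀ − 1/√F₈₀)
W = 10·10.7·(1/√189 − 1/√21652) = 10·10.7·(0.065943) = 7.0559 kWh/t
P = W·T = 7.0559·817.5 = 5768.2 kW

P = 5768.2 kW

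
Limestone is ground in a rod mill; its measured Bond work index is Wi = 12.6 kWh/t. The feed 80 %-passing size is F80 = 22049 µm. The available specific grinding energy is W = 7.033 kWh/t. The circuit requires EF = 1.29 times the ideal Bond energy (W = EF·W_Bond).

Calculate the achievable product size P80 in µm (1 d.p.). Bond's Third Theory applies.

P80 = 399.9 µm

Bond: W = 10·Wi·(1/√P80 − 1/√F80)
W_Bond = W / EF = 7.033 / 1.29 = 5.4519 kWh/t
P80^(−½) = W_Bond/(10 Wi) + F80^(−½)
  = 5.4519/(10·12.6) + 1/√22049 = 0.043269 + 0.006735 = 0.050004
P80 = (1/0.050004)² = 19.9985² = 399.94 µm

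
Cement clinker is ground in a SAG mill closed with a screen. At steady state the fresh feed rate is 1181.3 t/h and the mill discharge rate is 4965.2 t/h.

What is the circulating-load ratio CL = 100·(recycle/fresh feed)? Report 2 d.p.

CL = 320.32 %

Discharge = new feed + return, hence
R = M − F = 4965.2 − 1181.3 = 3783.9 t/h
CL = 100·R/F = 100·3783.9/1181.3 = 320.32 %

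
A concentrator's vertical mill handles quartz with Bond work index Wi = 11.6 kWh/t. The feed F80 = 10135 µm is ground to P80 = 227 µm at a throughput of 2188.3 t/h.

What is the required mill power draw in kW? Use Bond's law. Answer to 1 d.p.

P = 14326.7 kW

W_Bond = 10·Wi·(1/√P₈₀ − 1/√F₈₀)
W = 10·11.6·(1/√227 − 1/√10135) = 10·11.6·(0.056439) = 6.5469 kWh/t
P = W·T = 6.5469·2188.3 = 14326.7 kW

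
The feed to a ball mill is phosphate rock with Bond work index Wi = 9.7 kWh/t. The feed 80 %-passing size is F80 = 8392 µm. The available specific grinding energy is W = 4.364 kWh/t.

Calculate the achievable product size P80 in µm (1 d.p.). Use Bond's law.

P80 = 320.0 µm

W = 10·Wi·[P80^(−½) − F80^(−½)]
⇒ 1/√P80 = W/(10 Wi) + 1/√F80
  = 4.3640/(10·9.7) + 1/√8392 = 0.044990 + 0.010916 = 0.055906
P80 = (1/0.055906)² = 17.8872² = 319.95 µm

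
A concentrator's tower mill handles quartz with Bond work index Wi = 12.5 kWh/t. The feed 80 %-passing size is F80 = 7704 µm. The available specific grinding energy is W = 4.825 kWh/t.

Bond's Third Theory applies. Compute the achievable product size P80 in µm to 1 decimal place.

W = 10 Wi (P80^-0.5 − F80^-0.5)
P80^(−½) = W/(10 Wi) + F80^(−½)
  = 4.8250/(10·12.5) + 1/√7704 = 0.038600 + 0.011393 = 0.049993
P80 = (1/0.049993)² = 20.0028² = 400.11 µm

P80 = 400.1 µm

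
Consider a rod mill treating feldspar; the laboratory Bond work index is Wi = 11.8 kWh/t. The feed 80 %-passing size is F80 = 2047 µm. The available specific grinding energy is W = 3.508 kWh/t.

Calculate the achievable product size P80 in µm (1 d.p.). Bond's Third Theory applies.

W = 10·Wi·[P80^(−½) − F80^(−½)]
P80^-0.5 = F80^-0.5 + W/(10 Wi)
  = 3.5080/(10·11.8) + 1/√2047 = 0.029729 + 0.022102 = 0.051831
P80 = (1/0.051831)² = 19.2934² = 372.23 µm

P80 = 372.2 µm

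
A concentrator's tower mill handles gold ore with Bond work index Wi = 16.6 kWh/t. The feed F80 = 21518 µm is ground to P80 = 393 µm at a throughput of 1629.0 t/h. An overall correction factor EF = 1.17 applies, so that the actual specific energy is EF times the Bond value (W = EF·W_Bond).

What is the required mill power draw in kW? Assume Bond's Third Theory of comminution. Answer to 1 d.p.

P = 13802.7 kW

Bond: W = 10·Wi·(1/√P80 − 1/√F80)
W = 10·16.6·(1/√393 − 1/√21518) = 10·16.6·(0.043626) = 7.2420 kWh/t
With EF = 1.17: W = 7.2420·1.17 = 8.4731 kWh/t
P_mill = W·ṁ = 8.4731·1629.0 = 13802.7 kW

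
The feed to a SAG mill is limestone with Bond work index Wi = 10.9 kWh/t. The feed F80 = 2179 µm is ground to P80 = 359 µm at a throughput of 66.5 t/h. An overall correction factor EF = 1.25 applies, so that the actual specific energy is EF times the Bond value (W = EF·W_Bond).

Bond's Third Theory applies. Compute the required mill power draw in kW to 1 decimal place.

Bond:  W = 10 Wi (1/√P − 1/√F)
W = 10·10.9·(1/√359 − 1/√2179) = 10·10.9·(0.031355) = 3.4177 kWh/t
Apply correction: 3.4177 × 1.25 = 4.2722 kWh/t
P = W·T = 4.2722·66.5 = 284.1 kW

P = 284.1 kW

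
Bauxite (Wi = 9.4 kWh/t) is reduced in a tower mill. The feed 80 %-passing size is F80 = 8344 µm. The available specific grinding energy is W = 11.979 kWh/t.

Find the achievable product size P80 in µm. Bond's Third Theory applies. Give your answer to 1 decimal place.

P80 = 52.2 µm

W = 10 Wi (1/√P80 − 1/√F80)  [Bond]
P80^(−½) = W/(10 Wi) + F80^(−½)
  = 11.9790/(10·9.4) + 1/√8344 = 0.127436 + 0.010947 = 0.138384
P80 = (1/0.138384)² = 7.2263² = 52.22 µm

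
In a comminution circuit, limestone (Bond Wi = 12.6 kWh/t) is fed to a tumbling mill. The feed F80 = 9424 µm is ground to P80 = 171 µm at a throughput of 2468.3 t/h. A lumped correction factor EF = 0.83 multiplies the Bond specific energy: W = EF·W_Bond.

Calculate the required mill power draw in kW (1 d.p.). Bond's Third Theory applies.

P = 17081.0 kW

W = 10 Wi (P80^-0.5 − F80^-0.5)
W = 10·12.6·(1/√171 − 1/√9424) = 10·12.6·(0.066171) = 8.3375 kWh/t
W_actual = 0.83 × 8.3375 = 6.9201 kWh/t
P = W·T = 6.9201·2468.3 = 17081.0 kW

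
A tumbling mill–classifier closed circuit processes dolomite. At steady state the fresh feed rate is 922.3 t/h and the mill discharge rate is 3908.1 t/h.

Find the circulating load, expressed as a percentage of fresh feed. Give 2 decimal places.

CL = 323.73 %

Steady state: M = F + R.
R = M − F = 3908.1 − 922.3 = 2985.8 t/h
CL = 100·R/F = 100·2985.8/922.3 = 323.73 %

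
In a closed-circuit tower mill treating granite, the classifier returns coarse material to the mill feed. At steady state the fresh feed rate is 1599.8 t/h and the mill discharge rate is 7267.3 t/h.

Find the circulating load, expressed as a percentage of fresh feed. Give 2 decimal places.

CL = 354.26 %

Discharge = new feed + return, hence
R = M − F = 7267.3 − 1599.8 = 5667.5 t/h
CL = 100·R/F = 100·5667.5/1599.8 = 354.26 %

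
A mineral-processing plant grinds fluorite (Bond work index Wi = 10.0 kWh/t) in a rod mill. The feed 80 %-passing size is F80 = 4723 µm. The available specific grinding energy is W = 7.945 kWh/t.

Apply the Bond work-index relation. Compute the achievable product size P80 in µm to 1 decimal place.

Bond:  W = 10 Wi (1/√P − 1/√F)
P80^-0.5 = F80^-0.5 + W/(10 Wi)
  = 7.9450/(10·10.0) + 1/√4723 = 0.079450 + 0.014551 = 0.094001
P80 = (1/0.094001)² = 10.6382² = 113.17 µm

P80 = 113.2 µm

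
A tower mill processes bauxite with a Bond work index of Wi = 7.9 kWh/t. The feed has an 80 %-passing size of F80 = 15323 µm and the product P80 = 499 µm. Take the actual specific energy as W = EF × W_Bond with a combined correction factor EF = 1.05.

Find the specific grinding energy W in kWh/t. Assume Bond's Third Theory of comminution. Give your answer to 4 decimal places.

Bond: W = 10·Wi·(1/√P80 − 1/√F80)
1/√499 = 0.044766;  1/√15323 = 0.008078
W = 10·7.9·(0.044766 − 0.008078) = 2.8983 kWh/t
Apply correction: 2.8983 × 1.05 = 3.0432 kWh/t

W = 3.0432 kWh/t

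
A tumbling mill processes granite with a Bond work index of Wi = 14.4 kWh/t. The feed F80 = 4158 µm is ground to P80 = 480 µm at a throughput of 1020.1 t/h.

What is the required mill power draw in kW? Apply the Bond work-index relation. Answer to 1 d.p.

W = 10·Wi·(P80^(-½) − F80^(-½))
W = 10·14.4·(1/√480 − 1/√4158) = 10·14.4·(0.030135) = 4.3395 kWh/t
P_mill = W·ṁ = 4.3395·1020.1 = 4426.7 kW

P = 4426.7 kW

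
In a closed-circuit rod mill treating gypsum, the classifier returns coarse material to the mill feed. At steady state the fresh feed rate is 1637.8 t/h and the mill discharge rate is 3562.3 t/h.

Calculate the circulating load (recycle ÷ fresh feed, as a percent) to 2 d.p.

CL = 117.51 %

Steady state: M = F + R.
R = M − F = 3562.3 − 1637.8 = 1924.5 t/h
CL = 100·R/F = 100·1924.5/1637.8 = 117.51 %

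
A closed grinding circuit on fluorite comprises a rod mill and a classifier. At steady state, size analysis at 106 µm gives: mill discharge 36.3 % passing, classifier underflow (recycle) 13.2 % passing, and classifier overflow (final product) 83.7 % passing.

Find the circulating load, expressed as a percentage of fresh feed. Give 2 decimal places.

CL = 205.19 %

Balance %-passing 106 µm (r = R/F):
(1+r)·d = r·u + o ⇒ r = (o−d)/(d−u)
r = (83.7 − 36.3)/(36.3 − 13.2) = 47.4/23.1 = 2.0519
CL = 100·r = 205.19 %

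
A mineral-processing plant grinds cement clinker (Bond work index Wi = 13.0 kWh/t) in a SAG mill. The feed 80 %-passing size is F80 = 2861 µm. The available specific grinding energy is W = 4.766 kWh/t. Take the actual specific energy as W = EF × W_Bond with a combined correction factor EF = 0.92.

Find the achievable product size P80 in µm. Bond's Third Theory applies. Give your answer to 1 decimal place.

P80 = 291.8 µm

W = 10 Wi (1/√P80 − 1/√F80)  [Bond]
W_Bond = W / EF = 4.766 / 0.92 = 5.1804 kWh/t
P80^-0.5 = F80^-0.5 + W_Bond/(10 Wi)
  = 5.1804/(10·13.0) + 1/√2861 = 0.039849 + 0.018696 = 0.058545
P80 = (1/0.058545)² = 17.0808² = 291.75 µm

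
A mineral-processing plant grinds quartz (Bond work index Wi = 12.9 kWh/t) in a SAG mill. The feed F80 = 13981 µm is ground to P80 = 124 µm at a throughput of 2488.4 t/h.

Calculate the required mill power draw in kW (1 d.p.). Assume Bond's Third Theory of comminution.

P = 26112.2 kW

Bond: W = 10·Wi·(1/√P80 − 1/√F80)
W = 10·12.9·(1/√124 − 1/√13981) = 10·12.9·(0.081345) = 10.4936 kWh/t
P = W·T = 10.4936·2488.4 = 26112.2 kW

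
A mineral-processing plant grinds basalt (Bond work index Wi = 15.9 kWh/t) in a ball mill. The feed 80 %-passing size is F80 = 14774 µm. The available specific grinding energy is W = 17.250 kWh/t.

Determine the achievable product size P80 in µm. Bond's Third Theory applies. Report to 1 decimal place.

P80 = 73.4 µm

W_Bond = 10·Wi·(1/√P₈₀ − 1/√F₈₀)
P80^(−½) = W/(10 Wi) + F80^(−½)
  = 17.2500/(10·15.9) + 1/√14774 = 0.108491 + 0.008227 = 0.116718
P80 = (1/0.116718)² = 8.5677² = 73.41 µm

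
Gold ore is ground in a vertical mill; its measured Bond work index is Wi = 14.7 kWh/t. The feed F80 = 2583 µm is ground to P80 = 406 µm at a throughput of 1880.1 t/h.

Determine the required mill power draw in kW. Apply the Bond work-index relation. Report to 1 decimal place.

P = 8278.3 kW

W_Bond = 10·Wi·(1/√P₈₀ − 1/√F₈₀)
W = 10·14.7·(1/√406 − 1/√2583) = 10·14.7·(0.029953) = 4.4031 kWh/t
Power = W × throughput = 4.4031 kWh/t × 1880.1 t/h = 8278.3 kW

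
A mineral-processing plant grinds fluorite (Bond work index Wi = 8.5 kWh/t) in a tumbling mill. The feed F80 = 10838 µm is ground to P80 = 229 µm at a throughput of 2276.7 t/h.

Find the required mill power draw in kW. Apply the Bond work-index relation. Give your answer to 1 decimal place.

Bond:  W = 10 Wi (1/√P − 1/√F)
W = 10·8.5·(1/√229 − 1/√10838) = 10·8.5·(0.056476) = 4.8005 kWh/t
Mill draw = 4.8005 × 2276.7 = 10929.3 kW

P = 10929.3 kW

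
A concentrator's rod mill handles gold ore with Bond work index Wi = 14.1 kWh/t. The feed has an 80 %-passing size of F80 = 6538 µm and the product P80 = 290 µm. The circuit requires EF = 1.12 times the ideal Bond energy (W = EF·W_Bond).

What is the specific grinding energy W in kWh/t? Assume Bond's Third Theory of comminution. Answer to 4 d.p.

W = 10·Wi·(P80^(-½) − F80^(-½))
1/√290 = 0.058722;  1/√6538 = 0.012367
W = 10·14.1·(0.058722 − 0.012367) = 6.5360 kWh/t
With EF = 1.12: W = 6.5360·1.12 = 7.3203 kWh/t

W = 7.3203 kWh/t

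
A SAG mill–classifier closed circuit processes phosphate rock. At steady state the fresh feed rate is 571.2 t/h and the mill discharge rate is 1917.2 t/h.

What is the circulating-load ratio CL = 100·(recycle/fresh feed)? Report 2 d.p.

Mill node: discharge = fresh + recycle.
R = M − F = 1917.2 − 571.2 = 1346.0 t/h
CL = 100·R/F = 100·1346.0/571.2 = 235.64 %

CL = 235.64 %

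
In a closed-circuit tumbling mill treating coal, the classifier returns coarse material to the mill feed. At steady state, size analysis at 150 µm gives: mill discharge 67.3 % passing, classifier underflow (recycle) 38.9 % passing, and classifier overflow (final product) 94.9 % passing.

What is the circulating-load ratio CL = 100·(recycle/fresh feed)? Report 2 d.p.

Balance %-passing 150 µm (r = R/F):
Fd + Rd = Ru + Fo ⇒ R/F = (o−d)/(d−u)
r = (94.9 − 67.3)/(67.3 − 38.9) = 27.6/28.4 = 0.9718
CL = 100·r = 97.18 %

CL = 97.18 %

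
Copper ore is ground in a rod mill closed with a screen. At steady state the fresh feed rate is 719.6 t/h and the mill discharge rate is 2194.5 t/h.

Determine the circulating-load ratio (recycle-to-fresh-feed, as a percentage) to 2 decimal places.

Discharge = new feed + return, hence
R = M − F = 2194.5 − 719.6 = 1474.9 t/h
CL = 100·R/F = 100·1474.9/719.6 = 204.96 %

CL = 204.96 %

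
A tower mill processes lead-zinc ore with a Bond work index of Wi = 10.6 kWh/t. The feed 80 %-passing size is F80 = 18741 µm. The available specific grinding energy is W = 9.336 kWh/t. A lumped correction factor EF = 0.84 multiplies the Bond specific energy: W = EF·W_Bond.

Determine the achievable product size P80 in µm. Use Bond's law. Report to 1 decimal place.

P80 = 79.5 µm

Bond: W = 10·Wi·(1/√P80 − 1/√F80)
W_Bond = W / EF = 9.336 / 0.84 = 11.1143 kWh/t
P80^-0.5 = F80^-0.5 + W_Bond/(10 Wi)
  = 11.1143/(10·10.6) + 1/√18741 = 0.104852 + 0.007305 = 0.112156
P80 = (1/0.112156)² = 8.9161² = 79.50 µm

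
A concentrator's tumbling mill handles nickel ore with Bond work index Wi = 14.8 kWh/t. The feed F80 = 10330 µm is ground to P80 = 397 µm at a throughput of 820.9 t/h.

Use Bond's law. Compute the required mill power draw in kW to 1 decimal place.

W = 10 Wi (P80^-0.5 − F80^-0.5)
W = 10·14.8·(1/√397 − 1/√10330) = 10·14.8·(0.040350) = 5.9717 kWh/t
Power = W × throughput = 5.9717 kWh/t × 820.9 t/h = 4902.2 kW

P = 4902.2 kW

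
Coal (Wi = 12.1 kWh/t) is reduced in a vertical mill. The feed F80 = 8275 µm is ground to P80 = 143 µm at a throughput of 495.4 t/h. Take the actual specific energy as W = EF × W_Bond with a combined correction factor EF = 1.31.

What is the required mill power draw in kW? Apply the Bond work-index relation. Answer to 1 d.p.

Bond:  W = 10 Wi (1/√P − 1/√F)
W = 10·12.1·(1/√143 − 1/√8275) = 10·12.1·(0.072631) = 8.7884 kWh/t
W_actual = 1.31 × 8.7884 = 11.5128 kWh/t
P_mill = W·ṁ = 11.5128·495.4 = 5703.4 kW

P = 5703.4 kW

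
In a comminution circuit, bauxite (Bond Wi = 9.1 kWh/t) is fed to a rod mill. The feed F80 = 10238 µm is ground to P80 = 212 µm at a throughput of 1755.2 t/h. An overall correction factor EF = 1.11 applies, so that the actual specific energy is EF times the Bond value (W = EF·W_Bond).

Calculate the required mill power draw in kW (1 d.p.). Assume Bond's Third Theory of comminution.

P = 10424.3 kW

Bond:  W = 10 Wi (1/√P − 1/√F)
W = 10·9.1·(1/√212 − 1/√10238) = 10·9.1·(0.058797) = 5.3505 kWh/t
With EF = 1.11: W = 5.3505·1.11 = 5.9391 kWh/t
Power = W × throughput = 5.9391 kWh/t × 1755.2 t/h = 10424.3 kW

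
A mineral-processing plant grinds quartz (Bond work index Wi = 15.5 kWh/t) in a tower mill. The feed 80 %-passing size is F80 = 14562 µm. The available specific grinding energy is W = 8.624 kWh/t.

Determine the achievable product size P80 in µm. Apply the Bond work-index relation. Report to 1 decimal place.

W = 10·Wi·(P80^(-½) − F80^(-½))
P80^-0.5 = F80^-0.5 + W/(10 Wi)
  = 8.6240/(10·15.5) + 1/√14562 = 0.055639 + 0.008287 = 0.063926
P80 = (1/0.063926)² = 15.6432² = 244.71 µm

P80 = 244.7 µm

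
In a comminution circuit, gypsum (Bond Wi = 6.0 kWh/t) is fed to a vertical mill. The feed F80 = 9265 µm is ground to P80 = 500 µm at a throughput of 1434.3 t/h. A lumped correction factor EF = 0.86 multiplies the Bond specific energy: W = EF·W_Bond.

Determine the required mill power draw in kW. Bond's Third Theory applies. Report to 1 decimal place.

P = 2540.9 kW

W_Bond = 10·Wi·(1/√P₈₀ − 1/√F₈₀)
W = 10·6.0·(1/√500 − 1/√9265) = 10·6.0·(0.034332) = 2.0599 kWh/t
Apply correction: 2.0599 × 0.86 = 1.7715 kWh/t
Power = W × throughput = 1.7715 kWh/t × 1434.3 t/h = 2540.9 kW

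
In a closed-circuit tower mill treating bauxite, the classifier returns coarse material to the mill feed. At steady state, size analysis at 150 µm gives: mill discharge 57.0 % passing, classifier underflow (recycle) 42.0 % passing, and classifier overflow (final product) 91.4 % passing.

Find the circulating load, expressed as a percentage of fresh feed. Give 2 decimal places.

CL = 229.33 %

Balance %-passing 150 µm (r = R/F):
(1+r)·d = r·u + o ⇒ r = (o−d)/(d−u)
r = (91.4 − 57.0)/(57.0 − 42.0) = 34.4/15.0 = 2.2933
CL = 100·r = 229.33 %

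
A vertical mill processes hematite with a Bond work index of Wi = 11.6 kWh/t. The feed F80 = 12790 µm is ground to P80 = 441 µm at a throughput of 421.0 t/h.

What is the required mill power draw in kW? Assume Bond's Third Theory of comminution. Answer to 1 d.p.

W_Bond = 10·Wi·(1/√P₈₀ − 1/√F₈₀)
W = 10·11.6·(1/√441 − 1/√12790) = 10·11.6·(0.038777) = 4.4981 kWh/t
Power = W × throughput = 4.4981 kWh/t × 421.0 t/h = 1893.7 kW

P = 1893.7 kW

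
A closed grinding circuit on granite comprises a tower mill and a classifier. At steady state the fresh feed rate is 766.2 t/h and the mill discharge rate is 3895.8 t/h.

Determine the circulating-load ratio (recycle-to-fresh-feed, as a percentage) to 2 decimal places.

CL = 408.46 %

Discharge = new feed + return, hence
R = M − F = 3895.8 − 766.2 = 3129.6 t/h
CL = 100·R/F = 100·3129.6/766.2 = 408.46 %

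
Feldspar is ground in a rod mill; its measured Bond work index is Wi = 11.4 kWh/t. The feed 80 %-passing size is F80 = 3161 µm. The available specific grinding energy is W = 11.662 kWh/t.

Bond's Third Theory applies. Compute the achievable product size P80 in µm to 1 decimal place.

W = 10 Wi (P80^-0.5 − F80^-0.5)
⇒ 1/√P80 = W/(10·Wi) + 1/√F80
  = 11.6620/(10·11.4) + 1/√3161 = 0.102298 + 0.017786 = 0.120085
P80 = (1/0.120085)² = 8.3275² = 69.35 µm

P80 = 69.3 µm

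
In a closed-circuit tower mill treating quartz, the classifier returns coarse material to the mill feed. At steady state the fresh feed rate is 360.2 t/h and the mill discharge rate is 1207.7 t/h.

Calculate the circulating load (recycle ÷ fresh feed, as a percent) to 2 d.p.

CL = 235.29 %

Discharge = new feed + return, hence
R = M − F = 1207.7 − 360.2 = 847.5 t/h
CL = 100·R/F = 100·847.5/360.2 = 235.29 %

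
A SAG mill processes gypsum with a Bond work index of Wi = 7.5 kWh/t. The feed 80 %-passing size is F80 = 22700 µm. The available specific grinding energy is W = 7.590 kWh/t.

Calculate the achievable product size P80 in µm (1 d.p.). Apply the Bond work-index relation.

W = 10 Wi (1/√P80 − 1/√F80)  [Bond]
⇒ 1/√P80 = W/(10 Wi) + 1/√F80
  = 7.5900/(10·7.5) + 1/√22700 = 0.101200 + 0.006637 = 0.107837
P80 = (1/0.107837)² = 9.2732² = 85.99 µm

P80 = 86.0 µm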